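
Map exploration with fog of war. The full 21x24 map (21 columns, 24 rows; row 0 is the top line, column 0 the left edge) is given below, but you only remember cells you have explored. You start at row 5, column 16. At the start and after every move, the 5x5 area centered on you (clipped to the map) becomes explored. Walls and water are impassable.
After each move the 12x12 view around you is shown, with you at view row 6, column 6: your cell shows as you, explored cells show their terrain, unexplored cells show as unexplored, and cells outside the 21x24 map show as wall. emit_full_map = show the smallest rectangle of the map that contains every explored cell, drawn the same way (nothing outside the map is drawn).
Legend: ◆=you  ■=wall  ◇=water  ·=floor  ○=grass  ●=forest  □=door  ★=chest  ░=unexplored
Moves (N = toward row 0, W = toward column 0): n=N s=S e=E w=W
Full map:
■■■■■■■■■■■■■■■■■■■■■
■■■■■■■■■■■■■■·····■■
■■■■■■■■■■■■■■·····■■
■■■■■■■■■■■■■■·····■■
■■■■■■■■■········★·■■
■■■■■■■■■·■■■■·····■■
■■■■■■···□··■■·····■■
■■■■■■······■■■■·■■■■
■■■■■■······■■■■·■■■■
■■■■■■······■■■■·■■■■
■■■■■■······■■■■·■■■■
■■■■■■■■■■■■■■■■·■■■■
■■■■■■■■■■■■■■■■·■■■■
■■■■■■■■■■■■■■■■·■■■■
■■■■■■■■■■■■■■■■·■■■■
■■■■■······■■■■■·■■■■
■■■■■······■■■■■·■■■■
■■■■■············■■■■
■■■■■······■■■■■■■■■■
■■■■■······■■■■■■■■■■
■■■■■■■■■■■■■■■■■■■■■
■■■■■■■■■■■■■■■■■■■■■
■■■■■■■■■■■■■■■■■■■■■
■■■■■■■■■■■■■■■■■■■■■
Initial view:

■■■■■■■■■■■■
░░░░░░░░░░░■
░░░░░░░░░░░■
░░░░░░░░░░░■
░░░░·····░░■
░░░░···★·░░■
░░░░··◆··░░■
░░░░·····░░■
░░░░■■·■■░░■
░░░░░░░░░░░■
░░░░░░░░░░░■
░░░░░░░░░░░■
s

░░░░░░░░░░░■
░░░░░░░░░░░■
░░░░░░░░░░░■
░░░░·····░░■
░░░░···★·░░■
░░░░·····░░■
░░░░··◆··░░■
░░░░■■·■■░░■
░░░░■■·■■░░■
░░░░░░░░░░░■
░░░░░░░░░░░■
░░░░░░░░░░░■

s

░░░░░░░░░░░■
░░░░░░░░░░░■
░░░░·····░░■
░░░░···★·░░■
░░░░·····░░■
░░░░·····░░■
░░░░■■◆■■░░■
░░░░■■·■■░░■
░░░░■■·■■░░■
░░░░░░░░░░░■
░░░░░░░░░░░■
░░░░░░░░░░░■

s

░░░░░░░░░░░■
░░░░·····░░■
░░░░···★·░░■
░░░░·····░░■
░░░░·····░░■
░░░░■■·■■░░■
░░░░■■◆■■░░■
░░░░■■·■■░░■
░░░░■■·■■░░■
░░░░░░░░░░░■
░░░░░░░░░░░■
░░░░░░░░░░░■

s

░░░░·····░░■
░░░░···★·░░■
░░░░·····░░■
░░░░·····░░■
░░░░■■·■■░░■
░░░░■■·■■░░■
░░░░■■◆■■░░■
░░░░■■·■■░░■
░░░░■■·■■░░■
░░░░░░░░░░░■
░░░░░░░░░░░■
░░░░░░░░░░░■

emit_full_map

·····
···★·
·····
·····
■■·■■
■■·■■
■■◆■■
■■·■■
■■·■■

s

░░░░···★·░░■
░░░░·····░░■
░░░░·····░░■
░░░░■■·■■░░■
░░░░■■·■■░░■
░░░░■■·■■░░■
░░░░■■◆■■░░■
░░░░■■·■■░░■
░░░░■■·■■░░■
░░░░░░░░░░░■
░░░░░░░░░░░■
░░░░░░░░░░░■

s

░░░░·····░░■
░░░░·····░░■
░░░░■■·■■░░■
░░░░■■·■■░░■
░░░░■■·■■░░■
░░░░■■·■■░░■
░░░░■■◆■■░░■
░░░░■■·■■░░■
░░░░■■·■■░░■
░░░░░░░░░░░■
░░░░░░░░░░░■
░░░░░░░░░░░■

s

░░░░·····░░■
░░░░■■·■■░░■
░░░░■■·■■░░■
░░░░■■·■■░░■
░░░░■■·■■░░■
░░░░■■·■■░░■
░░░░■■◆■■░░■
░░░░■■·■■░░■
░░░░■■·■■░░■
░░░░░░░░░░░■
░░░░░░░░░░░■
░░░░░░░░░░░■

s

░░░░■■·■■░░■
░░░░■■·■■░░■
░░░░■■·■■░░■
░░░░■■·■■░░■
░░░░■■·■■░░■
░░░░■■·■■░░■
░░░░■■◆■■░░■
░░░░■■·■■░░■
░░░░■■·■■░░■
░░░░░░░░░░░■
░░░░░░░░░░░■
░░░░░░░░░░░■

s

░░░░■■·■■░░■
░░░░■■·■■░░■
░░░░■■·■■░░■
░░░░■■·■■░░■
░░░░■■·■■░░■
░░░░■■·■■░░■
░░░░■■◆■■░░■
░░░░■■·■■░░■
░░░░■■·■■░░■
░░░░░░░░░░░■
░░░░░░░░░░░■
░░░░░░░░░░░■

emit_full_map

·····
···★·
·····
·····
■■·■■
■■·■■
■■·■■
■■·■■
■■·■■
■■·■■
■■·■■
■■◆■■
■■·■■
■■·■■

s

░░░░■■·■■░░■
░░░░■■·■■░░■
░░░░■■·■■░░■
░░░░■■·■■░░■
░░░░■■·■■░░■
░░░░■■·■■░░■
░░░░■■◆■■░░■
░░░░■■·■■░░■
░░░░···■■░░■
░░░░░░░░░░░■
░░░░░░░░░░░■
░░░░░░░░░░░■

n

░░░░■■·■■░░■
░░░░■■·■■░░■
░░░░■■·■■░░■
░░░░■■·■■░░■
░░░░■■·■■░░■
░░░░■■·■■░░■
░░░░■■◆■■░░■
░░░░■■·■■░░■
░░░░■■·■■░░■
░░░░···■■░░■
░░░░░░░░░░░■
░░░░░░░░░░░■

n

░░░░■■·■■░░■
░░░░■■·■■░░■
░░░░■■·■■░░■
░░░░■■·■■░░■
░░░░■■·■■░░■
░░░░■■·■■░░■
░░░░■■◆■■░░■
░░░░■■·■■░░■
░░░░■■·■■░░■
░░░░■■·■■░░■
░░░░···■■░░■
░░░░░░░░░░░■

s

░░░░■■·■■░░■
░░░░■■·■■░░■
░░░░■■·■■░░■
░░░░■■·■■░░■
░░░░■■·■■░░■
░░░░■■·■■░░■
░░░░■■◆■■░░■
░░░░■■·■■░░■
░░░░■■·■■░░■
░░░░···■■░░■
░░░░░░░░░░░■
░░░░░░░░░░░■

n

░░░░■■·■■░░■
░░░░■■·■■░░■
░░░░■■·■■░░■
░░░░■■·■■░░■
░░░░■■·■■░░■
░░░░■■·■■░░■
░░░░■■◆■■░░■
░░░░■■·■■░░■
░░░░■■·■■░░■
░░░░■■·■■░░■
░░░░···■■░░■
░░░░░░░░░░░■

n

░░░░·····░░■
░░░░■■·■■░░■
░░░░■■·■■░░■
░░░░■■·■■░░■
░░░░■■·■■░░■
░░░░■■·■■░░■
░░░░■■◆■■░░■
░░░░■■·■■░░■
░░░░■■·■■░░■
░░░░■■·■■░░■
░░░░■■·■■░░■
░░░░···■■░░■

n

░░░░·····░░■
░░░░·····░░■
░░░░■■·■■░░■
░░░░■■·■■░░■
░░░░■■·■■░░■
░░░░■■·■■░░■
░░░░■■◆■■░░■
░░░░■■·■■░░■
░░░░■■·■■░░■
░░░░■■·■■░░■
░░░░■■·■■░░■
░░░░■■·■■░░■

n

░░░░···★·░░■
░░░░·····░░■
░░░░·····░░■
░░░░■■·■■░░■
░░░░■■·■■░░■
░░░░■■·■■░░■
░░░░■■◆■■░░■
░░░░■■·■■░░■
░░░░■■·■■░░■
░░░░■■·■■░░■
░░░░■■·■■░░■
░░░░■■·■■░░■

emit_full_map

·····
···★·
·····
·····
■■·■■
■■·■■
■■·■■
■■◆■■
■■·■■
■■·■■
■■·■■
■■·■■
■■·■■
■■·■■
···■■

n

░░░░·····░░■
░░░░···★·░░■
░░░░·····░░■
░░░░·····░░■
░░░░■■·■■░░■
░░░░■■·■■░░■
░░░░■■◆■■░░■
░░░░■■·■■░░■
░░░░■■·■■░░■
░░░░■■·■■░░■
░░░░■■·■■░░■
░░░░■■·■■░░■

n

░░░░░░░░░░░■
░░░░·····░░■
░░░░···★·░░■
░░░░·····░░■
░░░░·····░░■
░░░░■■·■■░░■
░░░░■■◆■■░░■
░░░░■■·■■░░■
░░░░■■·■■░░■
░░░░■■·■■░░■
░░░░■■·■■░░■
░░░░■■·■■░░■

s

░░░░·····░░■
░░░░···★·░░■
░░░░·····░░■
░░░░·····░░■
░░░░■■·■■░░■
░░░░■■·■■░░■
░░░░■■◆■■░░■
░░░░■■·■■░░■
░░░░■■·■■░░■
░░░░■■·■■░░■
░░░░■■·■■░░■
░░░░■■·■■░░■

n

░░░░░░░░░░░■
░░░░·····░░■
░░░░···★·░░■
░░░░·····░░■
░░░░·····░░■
░░░░■■·■■░░■
░░░░■■◆■■░░■
░░░░■■·■■░░■
░░░░■■·■■░░■
░░░░■■·■■░░■
░░░░■■·■■░░■
░░░░■■·■■░░■


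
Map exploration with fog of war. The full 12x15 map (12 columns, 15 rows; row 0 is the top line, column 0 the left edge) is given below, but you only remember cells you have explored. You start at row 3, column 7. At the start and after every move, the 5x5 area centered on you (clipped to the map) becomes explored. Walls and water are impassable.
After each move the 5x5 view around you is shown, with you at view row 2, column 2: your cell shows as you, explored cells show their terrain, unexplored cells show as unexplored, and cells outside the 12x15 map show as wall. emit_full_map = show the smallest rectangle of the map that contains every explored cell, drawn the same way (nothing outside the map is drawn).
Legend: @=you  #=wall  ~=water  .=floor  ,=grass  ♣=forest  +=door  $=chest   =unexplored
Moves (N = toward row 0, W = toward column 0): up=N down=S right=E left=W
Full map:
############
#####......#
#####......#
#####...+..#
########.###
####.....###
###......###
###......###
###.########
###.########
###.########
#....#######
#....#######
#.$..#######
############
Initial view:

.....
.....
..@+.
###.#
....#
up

#####
.....
..@..
...+.
###.#

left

#####
#....
#.@..
#...+
####.

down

#....
#....
#.@.+
####.
.....

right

.....
.....
..@+.
###.#
....#

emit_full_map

######
#.....
#.....
#..@+.
####.#
.....#

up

#####
.....
..@..
...+.
###.#

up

#####
#####
..@..
.....
...+.

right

#####
#####
..@..
.....
..+..

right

#####
#####
..@.#
....#
.+..#

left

#####
#####
..@..
.....
..+..

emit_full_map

########
#...@..#
#......#
#...+..#
####.#  
.....#  

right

#####
#####
..@.#
....#
.+..#


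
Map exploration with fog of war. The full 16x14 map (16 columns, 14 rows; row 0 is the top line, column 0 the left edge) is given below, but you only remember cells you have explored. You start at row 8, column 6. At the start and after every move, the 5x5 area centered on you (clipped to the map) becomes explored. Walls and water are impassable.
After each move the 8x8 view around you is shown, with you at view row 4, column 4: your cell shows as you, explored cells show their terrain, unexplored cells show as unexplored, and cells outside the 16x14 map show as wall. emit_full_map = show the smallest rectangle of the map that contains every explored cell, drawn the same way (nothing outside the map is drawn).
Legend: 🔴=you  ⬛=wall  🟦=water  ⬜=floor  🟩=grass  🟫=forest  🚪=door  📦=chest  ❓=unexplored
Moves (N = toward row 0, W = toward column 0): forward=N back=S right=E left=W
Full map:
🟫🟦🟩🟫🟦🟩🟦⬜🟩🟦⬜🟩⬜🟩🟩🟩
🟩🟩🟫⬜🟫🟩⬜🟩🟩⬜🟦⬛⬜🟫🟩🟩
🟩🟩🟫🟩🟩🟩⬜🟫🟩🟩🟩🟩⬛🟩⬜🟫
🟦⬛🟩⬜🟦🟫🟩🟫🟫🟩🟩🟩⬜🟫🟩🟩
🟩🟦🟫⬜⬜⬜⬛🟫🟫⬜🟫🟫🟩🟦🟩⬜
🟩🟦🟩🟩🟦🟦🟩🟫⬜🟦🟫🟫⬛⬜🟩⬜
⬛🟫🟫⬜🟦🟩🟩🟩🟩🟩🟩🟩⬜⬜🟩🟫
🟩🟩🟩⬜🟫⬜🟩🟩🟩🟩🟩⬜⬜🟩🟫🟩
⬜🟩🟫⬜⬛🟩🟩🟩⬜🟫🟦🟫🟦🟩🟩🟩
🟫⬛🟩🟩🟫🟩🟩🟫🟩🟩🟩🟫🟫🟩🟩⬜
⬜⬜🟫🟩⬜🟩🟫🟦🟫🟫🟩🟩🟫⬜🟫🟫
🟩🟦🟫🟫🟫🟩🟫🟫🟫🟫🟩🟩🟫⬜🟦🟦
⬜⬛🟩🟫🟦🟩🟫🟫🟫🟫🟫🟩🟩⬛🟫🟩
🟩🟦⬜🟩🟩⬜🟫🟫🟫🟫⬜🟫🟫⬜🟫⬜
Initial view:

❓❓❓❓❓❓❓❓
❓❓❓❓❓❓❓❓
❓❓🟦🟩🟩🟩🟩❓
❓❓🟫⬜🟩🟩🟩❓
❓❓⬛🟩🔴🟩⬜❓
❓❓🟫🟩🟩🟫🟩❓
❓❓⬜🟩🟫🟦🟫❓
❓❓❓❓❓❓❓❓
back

❓❓❓❓❓❓❓❓
❓❓🟦🟩🟩🟩🟩❓
❓❓🟫⬜🟩🟩🟩❓
❓❓⬛🟩🟩🟩⬜❓
❓❓🟫🟩🔴🟫🟩❓
❓❓⬜🟩🟫🟦🟫❓
❓❓🟫🟩🟫🟫🟫❓
❓❓❓❓❓❓❓❓

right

❓❓❓❓❓❓❓❓
❓🟦🟩🟩🟩🟩❓❓
❓🟫⬜🟩🟩🟩🟩❓
❓⬛🟩🟩🟩⬜🟫❓
❓🟫🟩🟩🔴🟩🟩❓
❓⬜🟩🟫🟦🟫🟫❓
❓🟫🟩🟫🟫🟫🟫❓
❓❓❓❓❓❓❓❓

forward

❓❓❓❓❓❓❓❓
❓❓❓❓❓❓❓❓
❓🟦🟩🟩🟩🟩🟩❓
❓🟫⬜🟩🟩🟩🟩❓
❓⬛🟩🟩🔴⬜🟫❓
❓🟫🟩🟩🟫🟩🟩❓
❓⬜🟩🟫🟦🟫🟫❓
❓🟫🟩🟫🟫🟫🟫❓

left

❓❓❓❓❓❓❓❓
❓❓❓❓❓❓❓❓
❓❓🟦🟩🟩🟩🟩🟩
❓❓🟫⬜🟩🟩🟩🟩
❓❓⬛🟩🔴🟩⬜🟫
❓❓🟫🟩🟩🟫🟩🟩
❓❓⬜🟩🟫🟦🟫🟫
❓❓🟫🟩🟫🟫🟫🟫

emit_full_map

🟦🟩🟩🟩🟩🟩
🟫⬜🟩🟩🟩🟩
⬛🟩🔴🟩⬜🟫
🟫🟩🟩🟫🟩🟩
⬜🟩🟫🟦🟫🟫
🟫🟩🟫🟫🟫🟫

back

❓❓❓❓❓❓❓❓
❓❓🟦🟩🟩🟩🟩🟩
❓❓🟫⬜🟩🟩🟩🟩
❓❓⬛🟩🟩🟩⬜🟫
❓❓🟫🟩🔴🟫🟩🟩
❓❓⬜🟩🟫🟦🟫🟫
❓❓🟫🟩🟫🟫🟫🟫
❓❓❓❓❓❓❓❓

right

❓❓❓❓❓❓❓❓
❓🟦🟩🟩🟩🟩🟩❓
❓🟫⬜🟩🟩🟩🟩❓
❓⬛🟩🟩🟩⬜🟫❓
❓🟫🟩🟩🔴🟩🟩❓
❓⬜🟩🟫🟦🟫🟫❓
❓🟫🟩🟫🟫🟫🟫❓
❓❓❓❓❓❓❓❓

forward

❓❓❓❓❓❓❓❓
❓❓❓❓❓❓❓❓
❓🟦🟩🟩🟩🟩🟩❓
❓🟫⬜🟩🟩🟩🟩❓
❓⬛🟩🟩🔴⬜🟫❓
❓🟫🟩🟩🟫🟩🟩❓
❓⬜🟩🟫🟦🟫🟫❓
❓🟫🟩🟫🟫🟫🟫❓

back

❓❓❓❓❓❓❓❓
❓🟦🟩🟩🟩🟩🟩❓
❓🟫⬜🟩🟩🟩🟩❓
❓⬛🟩🟩🟩⬜🟫❓
❓🟫🟩🟩🔴🟩🟩❓
❓⬜🟩🟫🟦🟫🟫❓
❓🟫🟩🟫🟫🟫🟫❓
❓❓❓❓❓❓❓❓

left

❓❓❓❓❓❓❓❓
❓❓🟦🟩🟩🟩🟩🟩
❓❓🟫⬜🟩🟩🟩🟩
❓❓⬛🟩🟩🟩⬜🟫
❓❓🟫🟩🔴🟫🟩🟩
❓❓⬜🟩🟫🟦🟫🟫
❓❓🟫🟩🟫🟫🟫🟫
❓❓❓❓❓❓❓❓

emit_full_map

🟦🟩🟩🟩🟩🟩
🟫⬜🟩🟩🟩🟩
⬛🟩🟩🟩⬜🟫
🟫🟩🔴🟫🟩🟩
⬜🟩🟫🟦🟫🟫
🟫🟩🟫🟫🟫🟫

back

❓❓🟦🟩🟩🟩🟩🟩
❓❓🟫⬜🟩🟩🟩🟩
❓❓⬛🟩🟩🟩⬜🟫
❓❓🟫🟩🟩🟫🟩🟩
❓❓⬜🟩🔴🟦🟫🟫
❓❓🟫🟩🟫🟫🟫🟫
❓❓🟦🟩🟫🟫🟫❓
❓❓❓❓❓❓❓❓

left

❓❓❓🟦🟩🟩🟩🟩
❓❓❓🟫⬜🟩🟩🟩
❓❓⬜⬛🟩🟩🟩⬜
❓❓🟩🟫🟩🟩🟫🟩
❓❓🟩⬜🔴🟫🟦🟫
❓❓🟫🟫🟩🟫🟫🟫
❓❓🟫🟦🟩🟫🟫🟫
❓❓❓❓❓❓❓❓

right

❓❓🟦🟩🟩🟩🟩🟩
❓❓🟫⬜🟩🟩🟩🟩
❓⬜⬛🟩🟩🟩⬜🟫
❓🟩🟫🟩🟩🟫🟩🟩
❓🟩⬜🟩🔴🟦🟫🟫
❓🟫🟫🟩🟫🟫🟫🟫
❓🟫🟦🟩🟫🟫🟫❓
❓❓❓❓❓❓❓❓

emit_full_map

❓🟦🟩🟩🟩🟩🟩
❓🟫⬜🟩🟩🟩🟩
⬜⬛🟩🟩🟩⬜🟫
🟩🟫🟩🟩🟫🟩🟩
🟩⬜🟩🔴🟦🟫🟫
🟫🟫🟩🟫🟫🟫🟫
🟫🟦🟩🟫🟫🟫❓


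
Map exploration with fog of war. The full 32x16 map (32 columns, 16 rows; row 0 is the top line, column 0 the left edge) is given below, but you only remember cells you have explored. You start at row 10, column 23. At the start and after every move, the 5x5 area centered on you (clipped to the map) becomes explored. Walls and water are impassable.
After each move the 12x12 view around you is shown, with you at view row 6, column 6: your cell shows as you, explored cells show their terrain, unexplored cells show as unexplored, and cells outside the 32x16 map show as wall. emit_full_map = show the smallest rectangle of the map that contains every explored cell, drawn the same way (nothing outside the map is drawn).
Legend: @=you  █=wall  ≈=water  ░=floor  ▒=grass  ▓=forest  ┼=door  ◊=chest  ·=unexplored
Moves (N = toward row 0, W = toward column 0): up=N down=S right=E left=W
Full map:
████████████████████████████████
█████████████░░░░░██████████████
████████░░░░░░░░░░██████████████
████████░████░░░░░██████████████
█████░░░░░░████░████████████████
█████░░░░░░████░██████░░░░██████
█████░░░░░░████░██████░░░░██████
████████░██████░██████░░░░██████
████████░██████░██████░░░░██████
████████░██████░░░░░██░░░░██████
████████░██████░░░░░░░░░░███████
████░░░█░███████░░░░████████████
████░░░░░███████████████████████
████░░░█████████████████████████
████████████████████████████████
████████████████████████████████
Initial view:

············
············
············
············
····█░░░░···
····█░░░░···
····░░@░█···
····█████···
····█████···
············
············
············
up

············
············
············
············
····█░░░░···
····█░░░░···
····█░@░░···
····░░░░█···
····█████···
····█████···
············
············

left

············
············
············
············
····██░░░░··
····██░░░░··
····██@░░░··
····░░░░░█··
····██████··
·····█████··
············
············

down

············
············
············
····██░░░░··
····██░░░░··
····██░░░░··
····░░@░░█··
····██████··
····██████··
············
············
············

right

············
············
············
···██░░░░···
···██░░░░···
···██░░░░···
···░░░@░█···
···██████···
···██████···
············
············
············

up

············
············
············
············
···██░░░░···
···██░░░░···
···██░@░░···
···░░░░░█···
···██████···
···██████···
············
············

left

············
············
············
············
····██░░░░··
····██░░░░··
····██@░░░··
····░░░░░█··
····██████··
····██████··
············
············

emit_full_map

██░░░░
██░░░░
██@░░░
░░░░░█
██████
██████

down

············
············
············
····██░░░░··
····██░░░░··
····██░░░░··
····░░@░░█··
····██████··
····██████··
············
············
············

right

············
············
············
···██░░░░···
···██░░░░···
···██░░░░···
···░░░@░█···
···██████···
···██████···
············
············
············

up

············
············
············
············
···██░░░░···
···██░░░░···
···██░@░░···
···░░░░░█···
···██████···
···██████···
············
············

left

············
············
············
············
····██░░░░··
····██░░░░··
····██@░░░··
····░░░░░█··
····██████··
····██████··
············
············


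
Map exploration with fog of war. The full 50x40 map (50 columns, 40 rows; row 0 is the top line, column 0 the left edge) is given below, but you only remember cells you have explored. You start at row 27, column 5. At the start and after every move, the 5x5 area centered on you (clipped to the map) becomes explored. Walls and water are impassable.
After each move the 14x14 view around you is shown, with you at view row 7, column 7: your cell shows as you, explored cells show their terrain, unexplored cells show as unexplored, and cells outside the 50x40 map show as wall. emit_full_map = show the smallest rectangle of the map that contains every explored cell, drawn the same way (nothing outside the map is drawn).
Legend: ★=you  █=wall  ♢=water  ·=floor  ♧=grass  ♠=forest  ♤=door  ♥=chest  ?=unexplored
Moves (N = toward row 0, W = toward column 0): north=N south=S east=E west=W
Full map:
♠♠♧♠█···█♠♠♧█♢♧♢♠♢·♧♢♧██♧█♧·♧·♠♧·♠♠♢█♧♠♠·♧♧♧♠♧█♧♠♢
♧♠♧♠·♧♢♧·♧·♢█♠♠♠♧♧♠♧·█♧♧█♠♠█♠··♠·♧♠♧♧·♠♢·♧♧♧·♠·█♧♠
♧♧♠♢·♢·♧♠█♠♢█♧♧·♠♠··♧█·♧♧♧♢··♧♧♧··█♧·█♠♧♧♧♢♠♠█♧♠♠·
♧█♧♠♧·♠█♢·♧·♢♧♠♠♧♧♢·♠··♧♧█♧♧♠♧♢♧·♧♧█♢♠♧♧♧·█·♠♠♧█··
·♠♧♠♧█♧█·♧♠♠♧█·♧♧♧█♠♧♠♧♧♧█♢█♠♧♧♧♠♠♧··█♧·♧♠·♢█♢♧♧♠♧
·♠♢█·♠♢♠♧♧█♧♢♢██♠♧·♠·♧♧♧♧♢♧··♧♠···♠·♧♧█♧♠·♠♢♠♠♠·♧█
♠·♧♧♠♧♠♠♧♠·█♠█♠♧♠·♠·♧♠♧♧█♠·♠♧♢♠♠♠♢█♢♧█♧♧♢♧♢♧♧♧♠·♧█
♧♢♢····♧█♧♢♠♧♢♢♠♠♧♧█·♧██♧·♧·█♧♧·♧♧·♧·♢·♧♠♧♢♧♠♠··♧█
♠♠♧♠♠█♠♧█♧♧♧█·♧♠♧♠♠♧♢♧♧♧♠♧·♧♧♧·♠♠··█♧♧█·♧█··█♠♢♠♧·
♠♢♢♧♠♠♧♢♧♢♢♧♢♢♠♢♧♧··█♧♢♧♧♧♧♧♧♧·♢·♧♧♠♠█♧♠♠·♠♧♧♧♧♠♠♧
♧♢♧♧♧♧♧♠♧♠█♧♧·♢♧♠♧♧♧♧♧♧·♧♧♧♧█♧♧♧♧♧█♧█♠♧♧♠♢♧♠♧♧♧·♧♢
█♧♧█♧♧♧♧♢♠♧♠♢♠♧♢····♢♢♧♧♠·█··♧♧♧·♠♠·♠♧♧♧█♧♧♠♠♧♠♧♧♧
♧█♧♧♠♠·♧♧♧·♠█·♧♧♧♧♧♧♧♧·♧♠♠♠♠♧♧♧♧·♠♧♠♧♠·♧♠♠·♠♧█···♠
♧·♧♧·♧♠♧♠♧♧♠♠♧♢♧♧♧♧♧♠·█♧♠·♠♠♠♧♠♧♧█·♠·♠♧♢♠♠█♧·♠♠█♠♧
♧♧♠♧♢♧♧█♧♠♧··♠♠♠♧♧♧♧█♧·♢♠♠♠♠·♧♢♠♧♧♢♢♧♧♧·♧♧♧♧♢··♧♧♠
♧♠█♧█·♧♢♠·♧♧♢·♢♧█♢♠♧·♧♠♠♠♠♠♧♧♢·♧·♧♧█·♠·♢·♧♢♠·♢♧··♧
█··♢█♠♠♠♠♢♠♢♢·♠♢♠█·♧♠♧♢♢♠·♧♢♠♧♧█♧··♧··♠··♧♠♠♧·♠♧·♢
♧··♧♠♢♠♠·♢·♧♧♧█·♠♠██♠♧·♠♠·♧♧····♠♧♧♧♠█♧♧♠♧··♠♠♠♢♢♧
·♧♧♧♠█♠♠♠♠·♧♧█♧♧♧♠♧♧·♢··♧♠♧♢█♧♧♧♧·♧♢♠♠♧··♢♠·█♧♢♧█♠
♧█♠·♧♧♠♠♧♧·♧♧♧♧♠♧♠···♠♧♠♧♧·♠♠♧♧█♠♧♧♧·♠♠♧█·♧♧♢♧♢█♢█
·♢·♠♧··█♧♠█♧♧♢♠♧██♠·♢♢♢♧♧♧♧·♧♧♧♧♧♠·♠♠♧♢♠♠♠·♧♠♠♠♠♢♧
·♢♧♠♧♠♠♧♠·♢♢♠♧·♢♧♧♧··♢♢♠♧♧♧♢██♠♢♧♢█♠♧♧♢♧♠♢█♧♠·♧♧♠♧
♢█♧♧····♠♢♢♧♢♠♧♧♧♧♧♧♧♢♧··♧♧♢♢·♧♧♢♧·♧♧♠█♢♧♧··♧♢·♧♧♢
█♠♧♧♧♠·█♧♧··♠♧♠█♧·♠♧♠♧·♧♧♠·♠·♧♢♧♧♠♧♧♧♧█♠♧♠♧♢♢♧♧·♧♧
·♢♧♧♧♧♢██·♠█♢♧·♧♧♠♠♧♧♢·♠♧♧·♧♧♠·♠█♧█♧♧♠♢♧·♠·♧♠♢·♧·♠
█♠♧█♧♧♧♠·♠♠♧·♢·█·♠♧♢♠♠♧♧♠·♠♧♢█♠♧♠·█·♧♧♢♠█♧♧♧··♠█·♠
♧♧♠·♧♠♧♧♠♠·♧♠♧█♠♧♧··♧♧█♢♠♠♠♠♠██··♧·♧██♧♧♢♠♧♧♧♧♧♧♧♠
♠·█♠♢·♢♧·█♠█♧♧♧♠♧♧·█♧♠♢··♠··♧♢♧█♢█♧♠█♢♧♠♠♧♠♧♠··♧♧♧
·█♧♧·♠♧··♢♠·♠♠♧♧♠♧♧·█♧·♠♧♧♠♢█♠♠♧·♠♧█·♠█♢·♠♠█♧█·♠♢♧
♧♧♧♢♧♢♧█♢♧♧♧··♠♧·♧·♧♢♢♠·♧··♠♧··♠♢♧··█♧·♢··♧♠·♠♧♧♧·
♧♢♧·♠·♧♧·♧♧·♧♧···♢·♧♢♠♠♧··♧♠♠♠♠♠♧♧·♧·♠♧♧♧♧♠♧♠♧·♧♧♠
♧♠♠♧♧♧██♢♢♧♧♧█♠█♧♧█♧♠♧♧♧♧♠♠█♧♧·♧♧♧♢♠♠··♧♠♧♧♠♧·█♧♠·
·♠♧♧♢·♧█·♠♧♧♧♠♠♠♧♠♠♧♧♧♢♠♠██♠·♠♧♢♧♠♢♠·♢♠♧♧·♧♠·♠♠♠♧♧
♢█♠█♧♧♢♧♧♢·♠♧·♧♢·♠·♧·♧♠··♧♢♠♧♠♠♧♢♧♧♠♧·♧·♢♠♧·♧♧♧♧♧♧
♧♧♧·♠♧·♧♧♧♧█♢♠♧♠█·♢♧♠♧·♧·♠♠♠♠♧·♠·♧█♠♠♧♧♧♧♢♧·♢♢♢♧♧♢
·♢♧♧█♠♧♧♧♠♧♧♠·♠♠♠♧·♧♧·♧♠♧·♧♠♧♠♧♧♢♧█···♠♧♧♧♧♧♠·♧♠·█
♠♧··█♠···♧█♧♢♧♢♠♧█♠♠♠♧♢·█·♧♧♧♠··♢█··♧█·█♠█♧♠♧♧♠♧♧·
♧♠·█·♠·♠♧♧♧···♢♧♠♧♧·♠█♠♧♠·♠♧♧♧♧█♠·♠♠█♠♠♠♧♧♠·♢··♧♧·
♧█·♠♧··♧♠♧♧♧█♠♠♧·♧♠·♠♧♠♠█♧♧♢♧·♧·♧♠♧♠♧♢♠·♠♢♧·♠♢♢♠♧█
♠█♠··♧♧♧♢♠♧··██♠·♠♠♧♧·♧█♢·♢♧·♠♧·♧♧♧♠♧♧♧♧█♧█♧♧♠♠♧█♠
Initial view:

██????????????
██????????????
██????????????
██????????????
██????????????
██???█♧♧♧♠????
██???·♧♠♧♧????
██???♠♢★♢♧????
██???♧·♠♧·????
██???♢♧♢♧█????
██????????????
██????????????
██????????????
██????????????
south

██????????????
██????????????
██????????????
██????????????
██???█♧♧♧♠????
██???·♧♠♧♧????
██???♠♢·♢♧????
██???♧·★♧·????
██???♢♧♢♧█????
██???·♠·♧♧????
██????????????
██????????????
██????????????
██????????????

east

█?????????????
█?????????????
█?????????????
█?????????????
█???█♧♧♧♠?????
█???·♧♠♧♧♠????
█???♠♢·♢♧·????
█???♧·♠★··????
█???♢♧♢♧█♢????
█???·♠·♧♧·????
█?????????????
█?????????????
█?????????????
█?????????????

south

█?????????????
█?????????????
█?????????????
█???█♧♧♧♠?????
█???·♧♠♧♧♠????
█???♠♢·♢♧·????
█???♧·♠♧··????
█???♢♧♢★█♢????
█???·♠·♧♧·????
█????♧♧██♢????
█?????????????
█?????????????
█?????????????
█?????????????

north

█?????????????
█?????????????
█?????????????
█?????????????
█???█♧♧♧♠?????
█???·♧♠♧♧♠????
█???♠♢·♢♧·????
█???♧·♠★··????
█???♢♧♢♧█♢????
█???·♠·♧♧·????
█????♧♧██♢????
█?????????????
█?????????????
█?????????????

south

█?????????????
█?????????????
█?????????????
█???█♧♧♧♠?????
█???·♧♠♧♧♠????
█???♠♢·♢♧·????
█???♧·♠♧··????
█???♢♧♢★█♢????
█???·♠·♧♧·????
█????♧♧██♢????
█?????????????
█?????????????
█?????????????
█?????????????

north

█?????????????
█?????????????
█?????????????
█?????????????
█???█♧♧♧♠?????
█???·♧♠♧♧♠????
█???♠♢·♢♧·????
█???♧·♠★··????
█???♢♧♢♧█♢????
█???·♠·♧♧·????
█????♧♧██♢????
█?????????????
█?????????????
█?????????????

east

??????????????
??????????????
??????????????
??????????????
???█♧♧♧♠??????
???·♧♠♧♧♠♠????
???♠♢·♢♧·█????
???♧·♠♧★·♢????
???♢♧♢♧█♢♧????
???·♠·♧♧·♧????
????♧♧██♢?????
??????????????
??????????????
??????????????

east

??????????????
??????????????
??????????????
??????????????
??█♧♧♧♠???????
??·♧♠♧♧♠♠·????
??♠♢·♢♧·█♠????
??♧·♠♧·★♢♠????
??♢♧♢♧█♢♧♧????
??·♠·♧♧·♧♧????
???♧♧██♢??????
??????????????
??????????????
??????????????

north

??????????????
??????????????
??????????????
??????????????
??????????????
??█♧♧♧♠·♠♠????
??·♧♠♧♧♠♠·????
??♠♢·♢♧★█♠????
??♧·♠♧··♢♠????
??♢♧♢♧█♢♧♧????
??·♠·♧♧·♧♧????
???♧♧██♢??????
??????????????
??????????????

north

??????????????
??????????????
??????????????
??????????????
??????????????
?????♢██·♠????
??█♧♧♧♠·♠♠????
??·♧♠♧♧★♠·????
??♠♢·♢♧·█♠????
??♧·♠♧··♢♠????
??♢♧♢♧█♢♧♧????
??·♠·♧♧·♧♧????
???♧♧██♢??????
??????????????

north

??????????????
??????????????
??????????????
??????????????
??????????????
?????·█♧♧·????
?????♢██·♠????
??█♧♧♧♠★♠♠????
??·♧♠♧♧♠♠·????
??♠♢·♢♧·█♠????
??♧·♠♧··♢♠????
??♢♧♢♧█♢♧♧????
??·♠·♧♧·♧♧????
???♧♧██♢??????

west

??????????????
??????????????
??????????????
??????????????
??????????????
?????♠·█♧♧·???
?????♧♢██·♠???
???█♧♧♧★·♠♠???
???·♧♠♧♧♠♠·???
???♠♢·♢♧·█♠???
???♧·♠♧··♢♠???
???♢♧♢♧█♢♧♧???
???·♠·♧♧·♧♧???
????♧♧██♢?????

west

█?????????????
█?????????????
█?????????????
█?????????????
█?????????????
█????♧♠·█♧♧·??
█????♧♧♢██·♠??
█???█♧♧★♠·♠♠??
█???·♧♠♧♧♠♠·??
█???♠♢·♢♧·█♠??
█???♧·♠♧··♢♠??
█???♢♧♢♧█♢♧♧??
█???·♠·♧♧·♧♧??
█????♧♧██♢????

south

█?????????????
█?????????????
█?????????????
█?????????????
█????♧♠·█♧♧·??
█????♧♧♢██·♠??
█???█♧♧♧♠·♠♠??
█???·♧♠★♧♠♠·??
█???♠♢·♢♧·█♠??
█???♧·♠♧··♢♠??
█???♢♧♢♧█♢♧♧??
█???·♠·♧♧·♧♧??
█????♧♧██♢????
█?????????????

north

█?????????????
█?????????????
█?????????????
█?????????????
█?????????????
█????♧♠·█♧♧·??
█????♧♧♢██·♠??
█???█♧♧★♠·♠♠??
█???·♧♠♧♧♠♠·??
█???♠♢·♢♧·█♠??
█???♧·♠♧··♢♠??
█???♢♧♢♧█♢♧♧??
█???·♠·♧♧·♧♧??
█????♧♧██♢????

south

█?????????????
█?????????????
█?????????????
█?????????????
█????♧♠·█♧♧·??
█????♧♧♢██·♠??
█???█♧♧♧♠·♠♠??
█???·♧♠★♧♠♠·??
█???♠♢·♢♧·█♠??
█???♧·♠♧··♢♠??
█???♢♧♢♧█♢♧♧??
█???·♠·♧♧·♧♧??
█????♧♧██♢????
█?????????????

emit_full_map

?♧♠·█♧♧·
?♧♧♢██·♠
█♧♧♧♠·♠♠
·♧♠★♧♠♠·
♠♢·♢♧·█♠
♧·♠♧··♢♠
♢♧♢♧█♢♧♧
·♠·♧♧·♧♧
?♧♧██♢??


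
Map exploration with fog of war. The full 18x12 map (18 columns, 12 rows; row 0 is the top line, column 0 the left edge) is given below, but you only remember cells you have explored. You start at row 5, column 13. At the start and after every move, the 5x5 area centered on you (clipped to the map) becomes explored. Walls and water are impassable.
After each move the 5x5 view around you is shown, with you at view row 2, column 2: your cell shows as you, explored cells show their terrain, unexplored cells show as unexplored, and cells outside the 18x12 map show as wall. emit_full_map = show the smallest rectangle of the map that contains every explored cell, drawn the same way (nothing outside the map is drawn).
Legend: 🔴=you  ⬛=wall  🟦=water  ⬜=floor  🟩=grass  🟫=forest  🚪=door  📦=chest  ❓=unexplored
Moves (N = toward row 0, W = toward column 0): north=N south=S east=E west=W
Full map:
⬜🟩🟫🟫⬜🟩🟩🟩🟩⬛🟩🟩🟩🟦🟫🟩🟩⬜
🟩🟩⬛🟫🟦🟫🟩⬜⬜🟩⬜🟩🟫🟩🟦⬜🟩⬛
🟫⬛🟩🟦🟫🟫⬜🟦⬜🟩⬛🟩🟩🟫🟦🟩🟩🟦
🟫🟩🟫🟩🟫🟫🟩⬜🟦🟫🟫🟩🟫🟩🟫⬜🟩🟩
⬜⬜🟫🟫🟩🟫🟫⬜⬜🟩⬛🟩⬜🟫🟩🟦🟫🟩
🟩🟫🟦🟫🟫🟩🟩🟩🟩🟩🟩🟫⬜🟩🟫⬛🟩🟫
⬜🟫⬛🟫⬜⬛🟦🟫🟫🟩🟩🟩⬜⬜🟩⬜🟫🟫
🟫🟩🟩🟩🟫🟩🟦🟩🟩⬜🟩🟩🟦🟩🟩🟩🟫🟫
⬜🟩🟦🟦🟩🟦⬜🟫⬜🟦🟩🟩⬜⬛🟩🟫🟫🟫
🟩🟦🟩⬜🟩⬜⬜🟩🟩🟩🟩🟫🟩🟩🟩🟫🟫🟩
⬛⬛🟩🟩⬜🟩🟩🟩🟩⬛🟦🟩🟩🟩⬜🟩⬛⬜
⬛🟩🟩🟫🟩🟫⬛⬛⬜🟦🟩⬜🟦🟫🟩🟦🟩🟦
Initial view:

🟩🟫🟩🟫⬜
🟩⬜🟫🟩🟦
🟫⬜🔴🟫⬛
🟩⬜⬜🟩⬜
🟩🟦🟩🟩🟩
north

🟩🟩🟫🟦🟩
🟩🟫🟩🟫⬜
🟩⬜🔴🟩🟦
🟫⬜🟩🟫⬛
🟩⬜⬜🟩⬜

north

🟩🟫🟩🟦⬜
🟩🟩🟫🟦🟩
🟩🟫🔴🟫⬜
🟩⬜🟫🟩🟦
🟫⬜🟩🟫⬛

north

🟩🟩🟦🟫🟩
🟩🟫🟩🟦⬜
🟩🟩🔴🟦🟩
🟩🟫🟩🟫⬜
🟩⬜🟫🟩🟦

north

⬛⬛⬛⬛⬛
🟩🟩🟦🟫🟩
🟩🟫🔴🟦⬜
🟩🟩🟫🟦🟩
🟩🟫🟩🟫⬜

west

⬛⬛⬛⬛⬛
🟩🟩🟩🟦🟫
⬜🟩🔴🟩🟦
⬛🟩🟩🟫🟦
🟫🟩🟫🟩🟫

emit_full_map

🟩🟩🟩🟦🟫🟩
⬜🟩🔴🟩🟦⬜
⬛🟩🟩🟫🟦🟩
🟫🟩🟫🟩🟫⬜
❓🟩⬜🟫🟩🟦
❓🟫⬜🟩🟫⬛
❓🟩⬜⬜🟩⬜
❓🟩🟦🟩🟩🟩

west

⬛⬛⬛⬛⬛
⬛🟩🟩🟩🟦
🟩⬜🔴🟫🟩
🟩⬛🟩🟩🟫
🟫🟫🟩🟫🟩

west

⬛⬛⬛⬛⬛
🟩⬛🟩🟩🟩
⬜🟩🔴🟩🟫
⬜🟩⬛🟩🟩
🟦🟫🟫🟩🟫

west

⬛⬛⬛⬛⬛
🟩🟩⬛🟩🟩
⬜⬜🔴⬜🟩
🟦⬜🟩⬛🟩
⬜🟦🟫🟫🟩

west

⬛⬛⬛⬛⬛
🟩🟩🟩⬛🟩
🟩⬜🔴🟩⬜
⬜🟦⬜🟩⬛
🟩⬜🟦🟫🟫

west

⬛⬛⬛⬛⬛
🟩🟩🟩🟩⬛
🟫🟩🔴⬜🟩
🟫⬜🟦⬜🟩
🟫🟩⬜🟦🟫

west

⬛⬛⬛⬛⬛
⬜🟩🟩🟩🟩
🟦🟫🔴⬜⬜
🟫🟫⬜🟦⬜
🟫🟫🟩⬜🟦

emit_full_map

⬜🟩🟩🟩🟩⬛🟩🟩🟩🟦🟫🟩
🟦🟫🔴⬜⬜🟩⬜🟩🟫🟩🟦⬜
🟫🟫⬜🟦⬜🟩⬛🟩🟩🟫🟦🟩
🟫🟫🟩⬜🟦🟫🟫🟩🟫🟩🟫⬜
❓❓❓❓❓❓❓🟩⬜🟫🟩🟦
❓❓❓❓❓❓❓🟫⬜🟩🟫⬛
❓❓❓❓❓❓❓🟩⬜⬜🟩⬜
❓❓❓❓❓❓❓🟩🟦🟩🟩🟩
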